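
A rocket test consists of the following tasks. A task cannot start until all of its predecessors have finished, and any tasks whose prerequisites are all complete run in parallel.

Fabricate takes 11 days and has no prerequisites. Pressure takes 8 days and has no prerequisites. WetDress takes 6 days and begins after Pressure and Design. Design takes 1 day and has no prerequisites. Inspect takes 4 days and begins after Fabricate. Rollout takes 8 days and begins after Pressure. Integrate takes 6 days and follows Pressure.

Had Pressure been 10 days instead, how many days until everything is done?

As given, the longest chain is Pressure→Rollout = 8+8 = 16, so the finish is 16 days.
Since Pressure is critical, the +2 change carries straight to that chain (now 18 days).
No other chain overtakes it, so the finish is 18 days.

18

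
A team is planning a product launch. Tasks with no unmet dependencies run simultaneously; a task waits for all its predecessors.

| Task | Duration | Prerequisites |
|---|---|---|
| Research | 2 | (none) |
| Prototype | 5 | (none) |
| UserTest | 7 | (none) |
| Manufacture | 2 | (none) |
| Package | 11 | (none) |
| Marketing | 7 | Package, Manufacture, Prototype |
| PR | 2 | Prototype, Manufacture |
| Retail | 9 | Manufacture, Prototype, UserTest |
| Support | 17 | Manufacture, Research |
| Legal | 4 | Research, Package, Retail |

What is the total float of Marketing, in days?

2

UserTest→Retail→Legal = 7+9+4 = 20 sets the makespan at 20 days.
Marketing finishes as early as 18 and must finish by 20.
Float = 20 − 18 = 2.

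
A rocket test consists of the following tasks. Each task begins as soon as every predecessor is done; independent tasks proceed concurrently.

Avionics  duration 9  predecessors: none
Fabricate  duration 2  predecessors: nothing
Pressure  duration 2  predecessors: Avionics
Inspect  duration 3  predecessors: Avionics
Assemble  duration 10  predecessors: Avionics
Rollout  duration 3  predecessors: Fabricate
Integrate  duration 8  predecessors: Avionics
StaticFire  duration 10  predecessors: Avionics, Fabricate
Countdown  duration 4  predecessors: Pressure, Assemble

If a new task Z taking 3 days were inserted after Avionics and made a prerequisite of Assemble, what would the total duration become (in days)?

Originally the project takes 23 days.
With Z inserted, Assemble now waits for max(Avionics, Z).
New critical path: Avionics→Z→Assemble→Countdown = 9+3+10+4 = 26 ⇒ 26 days.

26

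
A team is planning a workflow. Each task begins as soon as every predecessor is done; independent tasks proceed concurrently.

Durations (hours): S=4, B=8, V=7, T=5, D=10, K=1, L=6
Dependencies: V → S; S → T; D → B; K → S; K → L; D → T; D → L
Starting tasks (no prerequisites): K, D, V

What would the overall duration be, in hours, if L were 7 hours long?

18

The binding path is D→B = 10+8 = 18; finish at 18 hours.
The longest path through L is only 16 hours, so L has float 2.
That remains the longest chain; total 18 hours.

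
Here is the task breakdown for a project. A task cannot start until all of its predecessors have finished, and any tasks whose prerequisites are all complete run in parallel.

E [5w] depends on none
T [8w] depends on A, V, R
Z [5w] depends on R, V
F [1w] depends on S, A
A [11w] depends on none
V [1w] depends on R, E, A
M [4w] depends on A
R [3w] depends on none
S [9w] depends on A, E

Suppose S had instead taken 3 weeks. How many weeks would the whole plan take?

20

Baseline: A→S→F = 11+9+1 = 21 → 21 weeks.
Since S is critical, the -6 change carries straight to that chain (now 15 weeks).
New critical path: A→V→T = 11+1+8 = 20 ⇒ 20 weeks.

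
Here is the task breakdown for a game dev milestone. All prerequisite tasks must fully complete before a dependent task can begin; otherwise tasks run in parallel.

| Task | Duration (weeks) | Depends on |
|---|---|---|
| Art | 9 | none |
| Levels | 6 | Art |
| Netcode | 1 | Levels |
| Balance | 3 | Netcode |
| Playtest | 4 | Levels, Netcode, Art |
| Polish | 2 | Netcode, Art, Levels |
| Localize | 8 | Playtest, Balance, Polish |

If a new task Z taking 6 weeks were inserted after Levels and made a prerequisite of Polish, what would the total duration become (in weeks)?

31

Originally the game dev milestone takes 28 weeks.
With Z inserted, Polish now waits for max(Netcode, Art, Levels, Z).
New critical path: Art→Levels→Z→Polish→Localize = 9+6+6+2+8 = 31 ⇒ 31 weeks.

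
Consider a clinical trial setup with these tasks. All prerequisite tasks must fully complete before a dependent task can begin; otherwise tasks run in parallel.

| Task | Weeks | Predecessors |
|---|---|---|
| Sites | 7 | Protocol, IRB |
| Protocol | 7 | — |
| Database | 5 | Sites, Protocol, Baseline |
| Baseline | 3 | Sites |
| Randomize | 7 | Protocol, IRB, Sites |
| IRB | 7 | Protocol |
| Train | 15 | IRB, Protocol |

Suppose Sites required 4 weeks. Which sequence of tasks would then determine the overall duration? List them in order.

Baseline: Protocol→IRB→Sites→Baseline→Database = 7+7+7+3+5 = 29 → 29 weeks.
Sites is on the critical path; changing it to 4 makes that path 26 weeks.
The binding chain switches to Protocol→IRB→Train = 7+7+15 = 29; finish 29 weeks.

Protocol, IRB, Train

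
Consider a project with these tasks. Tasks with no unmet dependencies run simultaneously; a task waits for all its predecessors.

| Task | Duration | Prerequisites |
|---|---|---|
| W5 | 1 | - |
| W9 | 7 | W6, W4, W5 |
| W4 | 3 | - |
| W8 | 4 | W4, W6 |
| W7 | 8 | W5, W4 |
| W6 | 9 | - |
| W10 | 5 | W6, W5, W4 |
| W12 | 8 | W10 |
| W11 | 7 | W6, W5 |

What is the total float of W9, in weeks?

Critical path: W6→W10→W12 = 9+5+8 = 22, so the finish is 22 weeks.
W9 finishes as early as 16 and must finish by 22.
So W9 can slip 22 − 16 = 6 weeks.

6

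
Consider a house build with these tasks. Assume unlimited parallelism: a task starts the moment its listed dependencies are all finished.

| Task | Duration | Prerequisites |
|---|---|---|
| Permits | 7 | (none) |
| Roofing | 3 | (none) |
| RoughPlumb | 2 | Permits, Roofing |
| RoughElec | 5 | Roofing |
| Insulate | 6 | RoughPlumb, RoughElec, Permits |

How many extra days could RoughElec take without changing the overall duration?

1

Permits→RoughPlumb→Insulate = 7+2+6 = 15 sets the makespan at 15 days.
The longest chain containing RoughElec totals 14 days.
So RoughElec can slip 9 − 8 = 1 day.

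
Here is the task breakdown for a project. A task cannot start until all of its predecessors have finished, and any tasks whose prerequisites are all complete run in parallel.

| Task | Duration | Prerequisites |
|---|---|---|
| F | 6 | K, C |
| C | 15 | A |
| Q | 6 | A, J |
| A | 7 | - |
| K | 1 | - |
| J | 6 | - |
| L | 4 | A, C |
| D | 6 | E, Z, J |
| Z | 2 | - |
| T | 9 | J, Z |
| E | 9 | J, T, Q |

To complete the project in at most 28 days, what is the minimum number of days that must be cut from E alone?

2

Current finish: 30 days; target: 28.
E is on every critical path, so each day cut from E cuts the finish by one (this holds down to a finish of 28).
Need 30 − 28 = 2 days off E → E becomes 7 days, finish becomes 28.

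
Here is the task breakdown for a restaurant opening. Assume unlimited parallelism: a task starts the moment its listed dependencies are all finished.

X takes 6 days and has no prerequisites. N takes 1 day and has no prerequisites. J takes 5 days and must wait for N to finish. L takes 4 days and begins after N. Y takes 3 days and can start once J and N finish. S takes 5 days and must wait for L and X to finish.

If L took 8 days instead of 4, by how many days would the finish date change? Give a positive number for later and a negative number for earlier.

Critical path before the change: X→S = 6+5 = 11 giving 11 days.
L is off the critical path — its longest chain is 10 days, giving 1 of slack.
New critical path: N→L→S = 1+8+5 = 14 ⇒ 14 days.
Change in finish: 14 − 11 = +3 days.

3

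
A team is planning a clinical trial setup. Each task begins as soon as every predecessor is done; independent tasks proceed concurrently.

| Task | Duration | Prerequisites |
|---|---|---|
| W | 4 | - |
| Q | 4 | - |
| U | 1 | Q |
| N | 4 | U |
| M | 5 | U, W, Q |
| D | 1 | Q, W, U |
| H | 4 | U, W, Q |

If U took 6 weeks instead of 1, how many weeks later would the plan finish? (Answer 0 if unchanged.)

Critical path before the change: Q→U→M = 4+1+5 = 10 giving 10 weeks.
U lies on that path, so at 6 weeks the path becomes 15 weeks.
The critical path is still Q→U→M; finish is now 15 weeks.
Change in finish: 15 − 10 = +5 weeks.

5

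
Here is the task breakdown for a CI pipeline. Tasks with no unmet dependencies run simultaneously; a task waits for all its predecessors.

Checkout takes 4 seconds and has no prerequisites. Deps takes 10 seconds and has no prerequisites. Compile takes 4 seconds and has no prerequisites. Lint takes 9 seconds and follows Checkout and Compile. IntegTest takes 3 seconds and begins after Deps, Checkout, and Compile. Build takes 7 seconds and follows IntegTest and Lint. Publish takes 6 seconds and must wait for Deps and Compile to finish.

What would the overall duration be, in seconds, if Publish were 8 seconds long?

Critical path before the change: Checkout→Lint→Build = 4+9+7 = 20 giving 20 seconds.
Publish has 4 seconds of float (longest path through it is 16).
No other chain overtakes it, so the finish is 20 seconds.

20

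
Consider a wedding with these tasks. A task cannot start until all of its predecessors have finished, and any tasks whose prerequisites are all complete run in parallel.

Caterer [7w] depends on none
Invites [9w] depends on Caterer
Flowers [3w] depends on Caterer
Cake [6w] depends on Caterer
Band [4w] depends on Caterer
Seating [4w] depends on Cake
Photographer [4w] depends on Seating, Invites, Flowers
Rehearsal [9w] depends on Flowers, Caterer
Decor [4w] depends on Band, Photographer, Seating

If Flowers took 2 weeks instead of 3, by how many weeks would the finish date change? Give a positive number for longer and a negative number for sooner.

0

As given, the longest chain is Caterer→Cake→Seating→Photographer→Decor = 7+6+4+4+4 = 25, so the finish is 25 weeks.
Flowers has 6 weeks of float (longest path through it is 19).
That remains the longest chain; total 25 weeks.
Change in finish: 25 − 25 = +0 weeks.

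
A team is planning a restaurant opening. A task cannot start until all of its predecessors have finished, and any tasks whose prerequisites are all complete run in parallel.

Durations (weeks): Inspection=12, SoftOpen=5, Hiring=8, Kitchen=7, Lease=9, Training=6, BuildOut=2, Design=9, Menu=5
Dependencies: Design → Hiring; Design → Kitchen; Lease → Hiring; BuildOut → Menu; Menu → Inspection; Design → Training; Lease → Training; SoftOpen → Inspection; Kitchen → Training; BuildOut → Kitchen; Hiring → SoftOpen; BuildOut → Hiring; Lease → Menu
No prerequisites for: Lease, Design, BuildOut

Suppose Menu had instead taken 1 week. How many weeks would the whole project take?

34

Actual critical path: Lease→Hiring→SoftOpen→Inspection = 9+8+5+12 = 34 ⇒ 34 weeks.
The longest path through Menu is only 26 weeks, so Menu has float 8.
No other chain overtakes it, so the finish is 34 weeks.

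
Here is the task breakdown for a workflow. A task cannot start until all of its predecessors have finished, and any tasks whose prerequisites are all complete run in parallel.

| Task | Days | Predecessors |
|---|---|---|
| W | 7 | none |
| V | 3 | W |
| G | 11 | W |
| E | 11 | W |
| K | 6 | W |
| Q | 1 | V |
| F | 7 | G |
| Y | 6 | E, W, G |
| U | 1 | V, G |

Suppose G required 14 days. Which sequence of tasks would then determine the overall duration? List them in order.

W, G, F

The binding path is W→G→F = 7+11+7 = 25; finish at 25 days.
G is on the critical path; changing it to 14 makes that path 28 days.
The critical path is still W→G→F; finish is now 28 days.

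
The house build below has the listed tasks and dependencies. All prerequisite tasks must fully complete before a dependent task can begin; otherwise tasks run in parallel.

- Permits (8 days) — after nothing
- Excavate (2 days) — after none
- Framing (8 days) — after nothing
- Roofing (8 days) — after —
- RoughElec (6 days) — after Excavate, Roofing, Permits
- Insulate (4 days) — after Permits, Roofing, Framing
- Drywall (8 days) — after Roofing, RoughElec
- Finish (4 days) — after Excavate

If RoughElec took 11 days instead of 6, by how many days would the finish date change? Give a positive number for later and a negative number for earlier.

The binding path is Permits→RoughElec→Drywall = 8+6+8 = 22; finish at 22 days.
RoughElec lies on that path, so at 11 days the path becomes 27 days.
That remains the longest chain; total 27 days.
Change in finish: 27 − 22 = +5 days.

5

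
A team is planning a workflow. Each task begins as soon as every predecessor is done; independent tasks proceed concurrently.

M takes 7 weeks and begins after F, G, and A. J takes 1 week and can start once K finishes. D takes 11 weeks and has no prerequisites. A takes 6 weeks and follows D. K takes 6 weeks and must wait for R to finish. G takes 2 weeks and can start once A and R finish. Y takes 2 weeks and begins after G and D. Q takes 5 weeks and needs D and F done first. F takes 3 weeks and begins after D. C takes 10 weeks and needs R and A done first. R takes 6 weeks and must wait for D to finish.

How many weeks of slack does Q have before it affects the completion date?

D→A→C = 11+6+10 = 27 sets the makespan at 27 weeks.
Longest path through Q: 19 weeks (earliest finish 19, latest finish 27).
Slack of Q = 22 − 14 = 8 weeks.

8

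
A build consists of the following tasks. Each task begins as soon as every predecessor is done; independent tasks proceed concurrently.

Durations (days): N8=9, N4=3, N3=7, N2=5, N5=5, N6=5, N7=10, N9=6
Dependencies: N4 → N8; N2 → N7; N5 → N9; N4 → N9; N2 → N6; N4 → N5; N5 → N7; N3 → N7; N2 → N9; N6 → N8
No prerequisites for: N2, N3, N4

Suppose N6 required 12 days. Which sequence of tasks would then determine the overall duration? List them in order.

N2, N6, N8

Critical path before the change: N2→N6→N8 = 5+5+9 = 19 giving 19 days.
N6 is on the critical path; changing it to 12 makes that path 26 days.
The critical path is still N2→N6→N8; finish is now 26 days.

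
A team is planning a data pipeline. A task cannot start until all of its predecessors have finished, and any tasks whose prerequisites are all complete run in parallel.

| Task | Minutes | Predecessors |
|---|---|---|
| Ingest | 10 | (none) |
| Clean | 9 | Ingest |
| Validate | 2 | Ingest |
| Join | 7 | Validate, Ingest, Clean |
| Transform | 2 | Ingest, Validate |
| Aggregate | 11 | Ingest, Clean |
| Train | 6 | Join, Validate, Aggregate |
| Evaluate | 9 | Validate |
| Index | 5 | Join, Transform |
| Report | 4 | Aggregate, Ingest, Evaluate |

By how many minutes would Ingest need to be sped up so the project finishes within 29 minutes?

Current finish: 36 minutes; target: 29.
Ingest is on every critical path, so each minute cut from Ingest cuts the finish by one (this holds down to a finish of 27).
Need 36 − 29 = 7 minutes off Ingest → Ingest becomes 3 minutes, finish becomes 29.

7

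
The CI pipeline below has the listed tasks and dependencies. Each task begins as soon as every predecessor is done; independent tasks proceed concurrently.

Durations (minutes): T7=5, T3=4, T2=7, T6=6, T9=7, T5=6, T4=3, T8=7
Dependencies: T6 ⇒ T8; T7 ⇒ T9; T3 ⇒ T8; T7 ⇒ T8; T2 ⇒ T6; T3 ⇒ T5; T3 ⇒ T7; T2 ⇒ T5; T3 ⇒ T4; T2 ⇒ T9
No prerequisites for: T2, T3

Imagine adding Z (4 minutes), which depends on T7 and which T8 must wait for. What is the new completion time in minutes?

Originally the CI pipeline takes 20 minutes.
With Z inserted, T8 now waits for max(T7, T6, T3, Z).
New critical path: T2→T6→T8 = 7+6+7 = 20 ⇒ 20 minutes.

20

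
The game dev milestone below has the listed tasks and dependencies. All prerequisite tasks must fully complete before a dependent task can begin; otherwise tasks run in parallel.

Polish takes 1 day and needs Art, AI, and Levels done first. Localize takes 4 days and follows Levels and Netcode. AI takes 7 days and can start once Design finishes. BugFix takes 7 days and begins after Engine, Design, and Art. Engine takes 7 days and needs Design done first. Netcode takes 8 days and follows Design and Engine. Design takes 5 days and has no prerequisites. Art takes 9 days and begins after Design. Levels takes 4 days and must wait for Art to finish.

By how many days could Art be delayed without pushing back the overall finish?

2

The longest chain is Design→Engine→Netcode→Localize = 5+7+8+4 = 24; overall finish 24 days.
Longest path through Art: 22 days (earliest finish 14, latest finish 16).
So Art can slip 16 − 14 = 2 days.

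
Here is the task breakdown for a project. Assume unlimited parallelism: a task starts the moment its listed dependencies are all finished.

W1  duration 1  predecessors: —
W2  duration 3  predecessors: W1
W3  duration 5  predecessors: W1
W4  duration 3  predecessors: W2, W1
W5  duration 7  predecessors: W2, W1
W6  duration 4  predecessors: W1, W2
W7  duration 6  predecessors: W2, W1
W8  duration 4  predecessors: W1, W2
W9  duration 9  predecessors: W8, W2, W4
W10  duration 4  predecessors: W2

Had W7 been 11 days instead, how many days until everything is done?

Baseline: W1→W2→W8→W9 = 1+3+4+9 = 17 → 17 days.
W7 is off the critical path — its longest chain is 10 days, giving 7 of slack.
That remains the longest chain; total 17 days.

17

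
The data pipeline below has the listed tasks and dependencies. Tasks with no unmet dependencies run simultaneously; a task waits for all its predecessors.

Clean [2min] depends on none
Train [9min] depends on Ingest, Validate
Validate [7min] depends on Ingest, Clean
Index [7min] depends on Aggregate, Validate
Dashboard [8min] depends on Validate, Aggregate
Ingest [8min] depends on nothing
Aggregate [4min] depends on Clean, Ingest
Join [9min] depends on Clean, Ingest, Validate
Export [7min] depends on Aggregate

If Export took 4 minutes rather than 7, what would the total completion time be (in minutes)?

24

Baseline: Ingest→Validate→Join = 8+7+9 = 24 → 24 minutes.
Export is off the critical path — its longest chain is 19 minutes, giving 5 of slack.
No other chain overtakes it, so the finish is 24 minutes.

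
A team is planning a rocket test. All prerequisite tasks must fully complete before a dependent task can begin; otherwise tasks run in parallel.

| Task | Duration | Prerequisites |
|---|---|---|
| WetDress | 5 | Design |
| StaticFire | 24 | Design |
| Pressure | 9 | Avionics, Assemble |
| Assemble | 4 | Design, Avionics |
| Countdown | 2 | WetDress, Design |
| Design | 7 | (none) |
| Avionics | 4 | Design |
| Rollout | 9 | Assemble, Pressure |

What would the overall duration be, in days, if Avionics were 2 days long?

31

Critical path before the change: Design→Avionics→Assemble→Pressure→Rollout = 7+4+4+9+9 = 33 giving 33 days.
Avionics lies on that path, so at 2 days the path becomes 31 days.
The critical path is still Design→Avionics→Assemble→Pressure→Rollout; finish is now 31 days.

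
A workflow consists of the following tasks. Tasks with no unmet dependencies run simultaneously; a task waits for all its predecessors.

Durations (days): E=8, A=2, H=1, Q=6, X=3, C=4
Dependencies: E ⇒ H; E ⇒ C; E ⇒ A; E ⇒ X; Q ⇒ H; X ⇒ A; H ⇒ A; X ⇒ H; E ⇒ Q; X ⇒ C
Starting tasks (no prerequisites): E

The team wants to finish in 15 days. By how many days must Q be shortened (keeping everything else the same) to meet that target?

Current finish: 17 days; target: 15.
Q is on every critical path, so each day cut from Q cuts the finish by one (this holds down to a finish of 15).
Need 17 − 15 = 2 days off Q → Q becomes 4 days, finish becomes 15.

2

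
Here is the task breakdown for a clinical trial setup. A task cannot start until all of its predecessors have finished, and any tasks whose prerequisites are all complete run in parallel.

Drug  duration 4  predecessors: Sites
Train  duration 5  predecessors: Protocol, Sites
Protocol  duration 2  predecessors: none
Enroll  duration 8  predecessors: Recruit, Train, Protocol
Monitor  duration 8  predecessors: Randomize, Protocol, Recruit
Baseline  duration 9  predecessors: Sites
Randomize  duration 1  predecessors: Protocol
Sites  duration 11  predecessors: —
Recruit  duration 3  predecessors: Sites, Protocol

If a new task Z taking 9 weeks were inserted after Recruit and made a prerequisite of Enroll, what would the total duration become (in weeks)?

31

Originally the clinical trial setup takes 24 weeks.
With Z inserted, Enroll now waits for max(Recruit, Train, Protocol, Z).
New critical path: Sites→Recruit→Z→Enroll = 11+3+9+8 = 31 ⇒ 31 weeks.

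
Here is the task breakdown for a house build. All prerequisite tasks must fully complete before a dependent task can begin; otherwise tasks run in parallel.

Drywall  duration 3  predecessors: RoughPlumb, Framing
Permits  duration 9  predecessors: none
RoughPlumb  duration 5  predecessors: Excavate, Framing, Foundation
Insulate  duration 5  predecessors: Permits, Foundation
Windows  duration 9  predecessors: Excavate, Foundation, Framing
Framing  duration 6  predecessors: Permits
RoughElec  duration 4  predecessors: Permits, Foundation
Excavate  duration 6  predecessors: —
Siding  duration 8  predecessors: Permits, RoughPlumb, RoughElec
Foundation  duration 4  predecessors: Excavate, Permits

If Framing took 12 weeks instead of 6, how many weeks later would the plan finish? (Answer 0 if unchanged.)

As given, the longest chain is Permits→Framing→RoughPlumb→Siding = 9+6+5+8 = 28, so the finish is 28 weeks.
Since Framing is critical, the +6 change carries straight to that chain (now 34 weeks).
No other chain overtakes it, so the finish is 34 weeks.
Change in finish: 34 − 28 = +6 weeks.

6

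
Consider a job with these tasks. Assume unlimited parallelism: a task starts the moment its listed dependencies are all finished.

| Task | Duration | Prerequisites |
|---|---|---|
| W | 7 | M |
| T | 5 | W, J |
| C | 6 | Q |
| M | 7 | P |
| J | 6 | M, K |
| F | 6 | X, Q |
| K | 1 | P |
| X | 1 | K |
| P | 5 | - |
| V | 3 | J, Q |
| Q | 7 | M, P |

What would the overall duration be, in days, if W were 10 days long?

27

Critical path before the change: P→M→Q→F = 5+7+7+6 = 25 giving 25 days.
W is off the critical path — its longest chain is 24 days, giving 1 of slack.
New critical path: P→M→W→T = 5+7+10+5 = 27 ⇒ 27 days.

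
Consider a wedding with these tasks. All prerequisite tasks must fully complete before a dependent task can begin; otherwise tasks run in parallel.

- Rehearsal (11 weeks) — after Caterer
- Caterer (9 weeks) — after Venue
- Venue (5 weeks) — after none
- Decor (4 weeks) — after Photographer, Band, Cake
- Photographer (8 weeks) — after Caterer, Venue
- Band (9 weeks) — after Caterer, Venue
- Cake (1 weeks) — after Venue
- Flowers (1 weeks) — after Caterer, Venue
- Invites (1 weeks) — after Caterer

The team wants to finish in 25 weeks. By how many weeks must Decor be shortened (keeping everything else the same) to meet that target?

Current finish: 27 weeks; target: 25.
Decor is on every critical path, so each week cut from Decor cuts the finish by one (this holds down to a finish of 25).
Need 27 − 25 = 2 weeks off Decor → Decor becomes 2 weeks, finish becomes 25.

2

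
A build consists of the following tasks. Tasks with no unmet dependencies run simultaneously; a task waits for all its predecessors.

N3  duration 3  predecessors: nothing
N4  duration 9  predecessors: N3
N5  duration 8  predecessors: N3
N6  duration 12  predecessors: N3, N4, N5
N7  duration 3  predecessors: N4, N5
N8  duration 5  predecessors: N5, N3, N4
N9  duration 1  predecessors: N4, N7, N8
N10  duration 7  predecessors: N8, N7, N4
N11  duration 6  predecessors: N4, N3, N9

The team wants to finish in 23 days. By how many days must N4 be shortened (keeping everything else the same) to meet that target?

Current finish: 24 days; target: 23.
N4 is on every critical path, so each day cut from N4 cuts the finish by one (this holds down to a finish of 23).
Need 24 − 23 = 1 day off N4 → N4 becomes 8 days, finish becomes 23.

1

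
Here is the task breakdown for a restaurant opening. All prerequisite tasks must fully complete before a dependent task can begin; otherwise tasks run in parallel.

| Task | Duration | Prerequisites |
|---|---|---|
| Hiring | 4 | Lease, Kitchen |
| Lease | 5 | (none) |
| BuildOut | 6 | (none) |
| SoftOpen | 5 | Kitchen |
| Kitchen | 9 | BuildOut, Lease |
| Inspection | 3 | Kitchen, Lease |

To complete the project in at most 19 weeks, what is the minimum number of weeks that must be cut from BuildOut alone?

1

Current finish: 20 weeks; target: 19.
BuildOut is on every critical path, so each week cut from BuildOut cuts the finish by one (this holds down to a finish of 19).
Need 20 − 19 = 1 week off BuildOut → BuildOut becomes 5 weeks, finish becomes 19.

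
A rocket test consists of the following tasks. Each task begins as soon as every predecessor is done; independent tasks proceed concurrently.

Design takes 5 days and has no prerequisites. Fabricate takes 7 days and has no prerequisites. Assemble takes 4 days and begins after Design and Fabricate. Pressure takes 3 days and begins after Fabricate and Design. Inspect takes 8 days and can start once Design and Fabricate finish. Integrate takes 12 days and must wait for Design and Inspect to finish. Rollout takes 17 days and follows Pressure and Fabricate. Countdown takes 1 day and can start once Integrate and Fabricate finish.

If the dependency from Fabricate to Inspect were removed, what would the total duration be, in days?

With the dependency in place, Fabricate→Inspect→Integrate→Countdown = 7+8+12+1 = 28 sets the finish at 28 days.
Without Fabricate→Inspect, Inspect's earliest start moves from 7 to 5.
The longest chain is now Fabricate→Pressure→Rollout = 7+3+17 = 27, so the schedule takes 27 days.

27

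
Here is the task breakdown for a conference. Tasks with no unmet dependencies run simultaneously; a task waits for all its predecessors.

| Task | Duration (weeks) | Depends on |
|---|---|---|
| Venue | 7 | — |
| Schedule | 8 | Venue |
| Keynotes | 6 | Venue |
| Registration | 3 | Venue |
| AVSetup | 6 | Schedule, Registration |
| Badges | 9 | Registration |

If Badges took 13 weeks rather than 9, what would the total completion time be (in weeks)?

23

The binding path is Venue→Schedule→AVSetup = 7+8+6 = 21; finish at 21 weeks.
Badges has 2 weeks of float (longest path through it is 19).
The binding chain switches to Venue→Registration→Badges = 7+3+13 = 23; finish 23 weeks.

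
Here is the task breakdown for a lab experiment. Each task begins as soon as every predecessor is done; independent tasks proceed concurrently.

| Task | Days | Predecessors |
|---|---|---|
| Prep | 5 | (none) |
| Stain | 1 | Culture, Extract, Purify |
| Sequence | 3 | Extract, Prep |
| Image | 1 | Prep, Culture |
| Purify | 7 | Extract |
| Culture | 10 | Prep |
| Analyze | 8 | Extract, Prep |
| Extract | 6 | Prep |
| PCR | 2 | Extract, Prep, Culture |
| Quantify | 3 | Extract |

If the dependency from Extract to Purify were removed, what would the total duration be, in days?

19

With the dependency in place, Prep→Extract→Purify→Stain = 5+6+7+1 = 19 sets the finish at 19 days.
Without Extract→Purify, Purify's earliest start moves from 11 to 0.
The longest chain is now Prep→Extract→Analyze = 5+6+8 = 19, so the lab experiment takes 19 days.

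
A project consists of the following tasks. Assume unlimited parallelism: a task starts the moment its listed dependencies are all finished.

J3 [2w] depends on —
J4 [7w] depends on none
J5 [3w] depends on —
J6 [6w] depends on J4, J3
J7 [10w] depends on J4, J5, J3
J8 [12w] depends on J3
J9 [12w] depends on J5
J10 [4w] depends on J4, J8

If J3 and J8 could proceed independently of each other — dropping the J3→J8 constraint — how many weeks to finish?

17

With the dependency in place, J3→J8→J10 = 2+12+4 = 18 sets the finish at 18 weeks.
Without J3→J8, J8's earliest start moves from 2 to 0.
After: J4→J7 = 7+10 = 17 → 17 weeks.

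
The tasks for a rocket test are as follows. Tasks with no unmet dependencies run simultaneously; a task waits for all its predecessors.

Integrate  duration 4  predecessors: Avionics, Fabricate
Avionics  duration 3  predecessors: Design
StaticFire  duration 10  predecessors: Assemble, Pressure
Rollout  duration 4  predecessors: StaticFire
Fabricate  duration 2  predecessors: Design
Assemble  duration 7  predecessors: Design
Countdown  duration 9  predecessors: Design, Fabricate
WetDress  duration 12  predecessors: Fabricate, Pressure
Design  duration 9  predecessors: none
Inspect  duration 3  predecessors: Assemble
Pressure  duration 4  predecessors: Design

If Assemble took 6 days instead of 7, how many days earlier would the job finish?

Baseline: Design→Assemble→StaticFire→Rollout = 9+7+10+4 = 30 → 30 days.
Since Assemble is critical, the -1 change carries straight to that chain (now 29 days).
No other chain overtakes it, so the finish is 29 days.
Change in finish: 29 − 30 = -1 days.

1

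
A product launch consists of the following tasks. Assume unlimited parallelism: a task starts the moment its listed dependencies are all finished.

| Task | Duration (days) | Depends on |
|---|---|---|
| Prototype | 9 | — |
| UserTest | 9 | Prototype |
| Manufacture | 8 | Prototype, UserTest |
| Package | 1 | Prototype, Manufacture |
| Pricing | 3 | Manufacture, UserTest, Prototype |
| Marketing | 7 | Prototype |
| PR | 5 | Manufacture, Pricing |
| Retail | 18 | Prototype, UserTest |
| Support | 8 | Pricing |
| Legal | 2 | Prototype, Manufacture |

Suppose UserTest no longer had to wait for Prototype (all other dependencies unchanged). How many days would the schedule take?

28

Before: longest chain Prototype→UserTest→Manufacture→Pricing→Support = 9+9+8+3+8 = 37, finish 37.
Without Prototype→UserTest, UserTest's earliest start moves from 9 to 0.
New critical path: Prototype→Manufacture→Pricing→Support = 9+8+3+8 = 28 ⇒ 28 days.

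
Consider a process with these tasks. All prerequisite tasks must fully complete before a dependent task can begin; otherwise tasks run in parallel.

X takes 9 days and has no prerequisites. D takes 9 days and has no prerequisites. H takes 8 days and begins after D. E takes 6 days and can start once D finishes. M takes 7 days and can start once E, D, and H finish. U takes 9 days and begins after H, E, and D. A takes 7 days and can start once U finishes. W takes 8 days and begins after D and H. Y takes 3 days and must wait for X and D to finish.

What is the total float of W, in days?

The longest chain is D→H→U→A = 9+8+9+7 = 33; overall finish 33 days.
Longest path through W: 25 days (earliest finish 25, latest finish 33).
Float = 33 − 25 = 8.

8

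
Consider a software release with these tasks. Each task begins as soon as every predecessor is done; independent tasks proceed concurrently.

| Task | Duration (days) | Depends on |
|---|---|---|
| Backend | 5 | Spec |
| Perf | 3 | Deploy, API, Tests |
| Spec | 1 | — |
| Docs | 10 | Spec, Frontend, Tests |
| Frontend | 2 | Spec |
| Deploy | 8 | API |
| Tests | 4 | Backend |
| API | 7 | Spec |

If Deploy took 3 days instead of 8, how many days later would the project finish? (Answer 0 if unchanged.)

As given, the longest chain is Spec→Backend→Tests→Docs = 1+5+4+10 = 20, so the finish is 20 days.
Deploy has 1 day of float (longest path through it is 19).
No other chain overtakes it, so the finish is 20 days.
Change in finish: 20 − 20 = +0 days.

0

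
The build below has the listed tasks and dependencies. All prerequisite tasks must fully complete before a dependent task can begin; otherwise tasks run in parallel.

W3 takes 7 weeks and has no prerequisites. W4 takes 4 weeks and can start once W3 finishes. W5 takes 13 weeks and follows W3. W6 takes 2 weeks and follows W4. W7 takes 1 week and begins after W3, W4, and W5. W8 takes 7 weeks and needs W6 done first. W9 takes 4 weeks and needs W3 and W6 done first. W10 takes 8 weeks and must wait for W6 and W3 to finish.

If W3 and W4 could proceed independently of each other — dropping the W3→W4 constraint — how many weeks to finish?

21

Before: longest chain W3→W4→W6→W10 = 7+4+2+8 = 21, finish 21.
Without W3→W4, W4's earliest start moves from 7 to 0.
New critical path: W3→W5→W7 = 7+13+1 = 21 ⇒ 21 weeks.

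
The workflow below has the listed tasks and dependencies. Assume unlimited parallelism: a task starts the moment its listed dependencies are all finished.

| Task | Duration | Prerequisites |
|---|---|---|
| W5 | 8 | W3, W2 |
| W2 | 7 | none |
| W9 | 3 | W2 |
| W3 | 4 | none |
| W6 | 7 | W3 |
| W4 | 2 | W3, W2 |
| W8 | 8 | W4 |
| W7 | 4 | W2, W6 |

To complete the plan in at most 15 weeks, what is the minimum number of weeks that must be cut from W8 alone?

Current finish: 17 weeks; target: 15.
W8 is on every critical path, so each week cut from W8 cuts the finish by one (this holds down to a finish of 15).
Need 17 − 15 = 2 weeks off W8 → W8 becomes 6 weeks, finish becomes 15.

2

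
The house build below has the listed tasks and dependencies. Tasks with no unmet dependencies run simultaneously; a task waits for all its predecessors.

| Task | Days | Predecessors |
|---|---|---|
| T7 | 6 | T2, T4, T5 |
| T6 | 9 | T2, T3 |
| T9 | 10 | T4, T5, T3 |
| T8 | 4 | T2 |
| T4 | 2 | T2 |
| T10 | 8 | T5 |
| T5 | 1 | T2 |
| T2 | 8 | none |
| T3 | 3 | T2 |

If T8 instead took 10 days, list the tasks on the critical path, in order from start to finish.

T2, T3, T9

As given, the longest chain is T2→T3→T9 = 8+3+10 = 21, so the finish is 21 days.
T8 has 9 days of float (longest path through it is 12).
No other chain overtakes it, so the finish is 21 days.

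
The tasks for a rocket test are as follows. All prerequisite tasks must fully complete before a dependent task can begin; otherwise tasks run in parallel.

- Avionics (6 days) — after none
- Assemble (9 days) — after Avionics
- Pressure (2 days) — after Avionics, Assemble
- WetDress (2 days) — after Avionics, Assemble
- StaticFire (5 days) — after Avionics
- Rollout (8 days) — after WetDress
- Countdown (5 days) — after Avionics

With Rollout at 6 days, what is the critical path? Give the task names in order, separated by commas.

Avionics, Assemble, WetDress, Rollout

Baseline: Avionics→Assemble→WetDress→Rollout = 6+9+2+8 = 25 → 25 days.
Rollout lies on that path, so at 6 days the path becomes 23 days.
No other chain overtakes it, so the finish is 23 days.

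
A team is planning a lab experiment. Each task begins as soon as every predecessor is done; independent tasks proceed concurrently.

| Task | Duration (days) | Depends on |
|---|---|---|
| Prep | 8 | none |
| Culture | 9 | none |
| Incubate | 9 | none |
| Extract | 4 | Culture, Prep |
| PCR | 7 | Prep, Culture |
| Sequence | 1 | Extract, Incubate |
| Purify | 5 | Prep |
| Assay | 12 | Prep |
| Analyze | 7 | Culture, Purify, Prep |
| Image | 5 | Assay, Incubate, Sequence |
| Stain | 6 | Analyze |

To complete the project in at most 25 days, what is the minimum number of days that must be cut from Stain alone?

Current finish: 26 days; target: 25.
Stain is on every critical path, so each day cut from Stain cuts the finish by one (this holds down to a finish of 25).
Need 26 − 25 = 1 day off Stain → Stain becomes 5 days, finish becomes 25.

1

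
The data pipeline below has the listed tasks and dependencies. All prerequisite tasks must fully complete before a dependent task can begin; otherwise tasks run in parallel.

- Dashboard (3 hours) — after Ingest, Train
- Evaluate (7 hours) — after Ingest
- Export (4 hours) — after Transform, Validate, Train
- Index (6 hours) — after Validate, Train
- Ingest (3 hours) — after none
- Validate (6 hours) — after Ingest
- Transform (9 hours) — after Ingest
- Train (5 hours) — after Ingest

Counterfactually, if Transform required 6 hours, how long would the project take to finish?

15

Critical path before the change: Ingest→Transform→Export = 3+9+4 = 16 giving 16 hours.
Transform lies on that path, so at 6 hours the path becomes 13 hours.
The binding chain switches to Ingest→Validate→Index = 3+6+6 = 15; finish 15 hours.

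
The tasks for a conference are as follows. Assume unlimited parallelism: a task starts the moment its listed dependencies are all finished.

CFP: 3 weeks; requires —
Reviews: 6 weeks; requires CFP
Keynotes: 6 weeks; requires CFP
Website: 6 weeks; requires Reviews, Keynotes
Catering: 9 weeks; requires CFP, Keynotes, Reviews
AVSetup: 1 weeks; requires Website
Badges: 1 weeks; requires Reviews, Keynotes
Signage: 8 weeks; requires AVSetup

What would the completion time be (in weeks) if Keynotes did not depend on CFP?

24

Before: longest chain CFP→Reviews→Website→AVSetup→Signage = 3+6+6+1+8 = 24, finish 24.
Without CFP→Keynotes, Keynotes's earliest start moves from 3 to 0.
New critical path: CFP→Reviews→Website→AVSetup→Signage = 3+6+6+1+8 = 24 ⇒ 24 weeks.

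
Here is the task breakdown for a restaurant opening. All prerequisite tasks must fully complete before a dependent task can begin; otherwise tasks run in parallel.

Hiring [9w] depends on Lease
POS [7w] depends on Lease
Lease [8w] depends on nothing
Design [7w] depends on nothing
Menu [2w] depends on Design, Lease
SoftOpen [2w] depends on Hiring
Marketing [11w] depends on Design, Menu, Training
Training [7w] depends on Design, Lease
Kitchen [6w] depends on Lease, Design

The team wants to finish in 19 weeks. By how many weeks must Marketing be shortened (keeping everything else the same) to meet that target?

Current finish: 26 weeks; target: 19.
Marketing is on every critical path, so each week cut from Marketing cuts the finish by one (this holds down to a finish of 19).
Need 26 − 19 = 7 weeks off Marketing → Marketing becomes 4 weeks, finish becomes 19.

7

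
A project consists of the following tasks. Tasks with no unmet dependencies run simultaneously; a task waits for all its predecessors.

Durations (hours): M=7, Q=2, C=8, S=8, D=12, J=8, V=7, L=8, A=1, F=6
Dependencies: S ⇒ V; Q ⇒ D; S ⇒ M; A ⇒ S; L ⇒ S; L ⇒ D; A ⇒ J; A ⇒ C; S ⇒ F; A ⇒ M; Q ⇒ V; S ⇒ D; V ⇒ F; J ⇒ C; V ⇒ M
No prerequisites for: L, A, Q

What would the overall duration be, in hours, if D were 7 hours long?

30

Critical path before the change: L→S→V→M = 8+8+7+7 = 30 giving 30 hours.
D is off the critical path — its longest chain is 28 hours, giving 2 of slack.
No other chain overtakes it, so the finish is 30 hours.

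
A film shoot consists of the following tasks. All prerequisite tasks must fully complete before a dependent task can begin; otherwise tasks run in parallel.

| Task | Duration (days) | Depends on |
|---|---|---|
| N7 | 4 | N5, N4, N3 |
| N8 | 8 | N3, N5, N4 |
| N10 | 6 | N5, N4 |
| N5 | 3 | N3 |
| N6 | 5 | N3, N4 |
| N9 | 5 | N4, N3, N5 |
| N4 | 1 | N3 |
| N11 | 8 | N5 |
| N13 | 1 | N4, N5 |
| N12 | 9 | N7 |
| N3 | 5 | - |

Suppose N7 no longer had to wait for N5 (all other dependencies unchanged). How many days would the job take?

With the dependency in place, N3→N5→N7→N12 = 5+3+4+9 = 21 sets the finish at 21 days.
Without N5→N7, N7's earliest start moves from 8 to 6.
After: N3→N4→N7→N12 = 5+1+4+9 = 19 → 19 days.

19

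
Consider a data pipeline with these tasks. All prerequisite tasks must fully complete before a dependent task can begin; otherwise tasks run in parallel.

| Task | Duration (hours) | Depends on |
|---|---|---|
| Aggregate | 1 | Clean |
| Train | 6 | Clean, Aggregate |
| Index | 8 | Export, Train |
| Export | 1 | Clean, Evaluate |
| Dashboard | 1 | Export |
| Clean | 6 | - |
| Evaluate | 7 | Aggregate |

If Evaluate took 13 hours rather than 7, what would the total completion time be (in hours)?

The binding path is Clean→Aggregate→Evaluate→Export→Index = 6+1+7+1+8 = 23; finish at 23 hours.
Evaluate is on the critical path; changing it to 13 makes that path 29 hours.
That remains the longest chain; total 29 hours.

29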